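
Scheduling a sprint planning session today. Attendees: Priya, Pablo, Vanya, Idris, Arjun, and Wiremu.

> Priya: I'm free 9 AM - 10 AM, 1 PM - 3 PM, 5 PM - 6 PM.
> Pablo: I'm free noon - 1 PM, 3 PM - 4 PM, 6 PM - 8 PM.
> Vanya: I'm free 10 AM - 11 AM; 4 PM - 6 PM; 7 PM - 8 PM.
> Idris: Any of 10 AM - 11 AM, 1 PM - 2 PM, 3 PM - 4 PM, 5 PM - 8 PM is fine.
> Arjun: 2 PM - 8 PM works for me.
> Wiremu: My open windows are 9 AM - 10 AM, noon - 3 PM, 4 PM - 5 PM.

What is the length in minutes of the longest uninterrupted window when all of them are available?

0

Priya ∩ Pablo: ∅.
Priya ∩ Pablo ∩ Vanya: ∅.
Priya ∩ Pablo ∩ Vanya ∩ Idris: ∅.
Priya ∩ Pablo ∩ Vanya ∩ Idris ∩ Arjun: ∅.
Priya ∩ Pablo ∩ Vanya ∩ Idris ∩ Arjun ∩ Wiremu: ∅.
There is no time when everyone is free.
No common window exists, so the longest block is 0 minutes.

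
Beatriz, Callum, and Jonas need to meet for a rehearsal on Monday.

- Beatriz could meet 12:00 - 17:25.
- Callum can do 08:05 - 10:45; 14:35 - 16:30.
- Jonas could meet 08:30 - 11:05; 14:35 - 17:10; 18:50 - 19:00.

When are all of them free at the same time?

14:35-16:30

Beatriz ∩ Callum: 14:35-16:30.
Beatriz ∩ Callum ∩ Jonas: 14:35-16:30.
Those are the intersection windows.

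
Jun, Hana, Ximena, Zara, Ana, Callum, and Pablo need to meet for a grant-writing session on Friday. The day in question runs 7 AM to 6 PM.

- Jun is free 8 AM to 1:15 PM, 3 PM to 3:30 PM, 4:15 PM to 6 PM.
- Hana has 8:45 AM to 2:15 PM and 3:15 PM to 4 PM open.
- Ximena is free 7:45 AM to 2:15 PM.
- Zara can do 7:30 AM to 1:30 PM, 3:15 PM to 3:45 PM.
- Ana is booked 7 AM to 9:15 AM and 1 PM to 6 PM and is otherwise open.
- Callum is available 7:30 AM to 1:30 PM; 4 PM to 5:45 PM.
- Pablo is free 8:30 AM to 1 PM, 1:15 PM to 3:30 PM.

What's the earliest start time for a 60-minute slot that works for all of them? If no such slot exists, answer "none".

Jun free: 08:00-13:15, 15:00-15:30, 16:15-18:00.
Hana free: 08:45-14:15, 15:15-16:00.
Ximena free: 07:45-14:15.
Zara free: 07:30-13:30, 15:15-15:45.
Ana free: 09:15-13:00 (invert busy blocks within the working day).
Callum free: 07:30-13:30, 16:00-17:45.
Pablo free: 08:30-13:00, 13:15-15:30.
Jun ∩ Hana: 08:45-13:15, 15:15-15:30.
Jun ∩ Hana ∩ Ximena: 08:45-13:15.
Jun ∩ Hana ∩ Ximena ∩ Zara: 08:45-13:15.
Jun ∩ Hana ∩ Ximena ∩ Zara ∩ Ana: 09:15-13:00.
Jun ∩ Hana ∩ Ximena ∩ Zara ∩ Ana ∩ Callum: 09:15-13:00.
Jun ∩ Hana ∩ Ximena ∩ Zara ∩ Ana ∩ Callum ∩ Pablo: 09:15-13:00.
The first common window of at least 60 minutes is 09:15-13:00, so the earliest start is 09:15.

09:15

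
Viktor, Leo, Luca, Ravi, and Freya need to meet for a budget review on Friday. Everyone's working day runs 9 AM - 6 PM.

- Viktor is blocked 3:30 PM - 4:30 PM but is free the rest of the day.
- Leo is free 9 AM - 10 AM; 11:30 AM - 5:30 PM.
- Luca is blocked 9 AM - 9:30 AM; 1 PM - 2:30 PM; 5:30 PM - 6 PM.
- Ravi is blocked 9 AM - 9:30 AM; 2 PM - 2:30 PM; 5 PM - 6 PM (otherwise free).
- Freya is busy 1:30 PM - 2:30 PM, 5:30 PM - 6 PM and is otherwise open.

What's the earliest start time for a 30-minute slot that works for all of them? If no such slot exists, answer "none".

09:30

Viktor free: 09:00-15:30, 16:30-18:00 (invert busy blocks within the working day).
Leo free: 09:00-10:00, 11:30-17:30.
Luca free: 09:30-13:00, 14:30-17:30 (invert busy blocks within the working day).
Ravi free: 09:30-14:00, 14:30-17:00 (invert busy blocks within the working day).
Freya free: 09:00-13:30, 14:30-17:30 (invert busy blocks within the working day).
Viktor ∩ Leo: 09:00-10:00, 11:30-15:30, 16:30-17:30.
Viktor ∩ Leo ∩ Luca: 09:30-10:00, 11:30-13:00, 14:30-15:30, 16:30-17:30.
Viktor ∩ Leo ∩ Luca ∩ Ravi: 09:30-10:00, 11:30-13:00, 14:30-15:30, 16:30-17:00.
Viktor ∩ Leo ∩ Luca ∩ Ravi ∩ Freya: 09:30-10:00, 11:30-13:00, 14:30-15:30, 16:30-17:00.
So the common availability across everyone is 09:30-10:00, 11:30-13:00, 14:30-15:30, 16:30-17:00.
The first common window of at least 30 minutes is 09:30-10:00, so the earliest start is 09:30.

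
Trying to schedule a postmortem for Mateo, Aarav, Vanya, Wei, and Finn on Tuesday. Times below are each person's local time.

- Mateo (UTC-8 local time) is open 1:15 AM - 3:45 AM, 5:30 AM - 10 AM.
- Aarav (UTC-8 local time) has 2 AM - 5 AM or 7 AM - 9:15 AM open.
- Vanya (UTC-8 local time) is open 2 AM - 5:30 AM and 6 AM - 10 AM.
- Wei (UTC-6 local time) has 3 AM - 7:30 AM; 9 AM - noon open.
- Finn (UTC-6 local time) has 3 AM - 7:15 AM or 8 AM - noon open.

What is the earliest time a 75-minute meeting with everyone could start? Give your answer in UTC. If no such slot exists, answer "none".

10:00

Mateo in UTC: 09:15-11:45, 13:30-18:00 (add 8h to convert from UTC-8).
Aarav in UTC: 10:00-13:00, 15:00-17:15 (add 8h to convert from UTC-8).
Vanya in UTC: 10:00-13:30, 14:00-18:00 (add 8h to convert from UTC-8).
Wei in UTC: 09:00-13:30, 15:00-18:00 (add 6h to convert from UTC-6).
Finn in UTC: 09:00-13:15, 14:00-18:00 (add 6h to convert from UTC-6).
Mateo ∩ Aarav: 10:00-11:45, 15:00-17:15.
Mateo ∩ Aarav ∩ Vanya: 10:00-11:45, 15:00-17:15.
Mateo ∩ Aarav ∩ Vanya ∩ Wei: 10:00-11:45, 15:00-17:15.
Mateo ∩ Aarav ∩ Vanya ∩ Wei ∩ Finn: 10:00-11:45, 15:00-17:15.
So the common availability across everyone is 10:00-11:45, 15:00-17:15.
The first common window of at least 75 minutes is 10:00-11:45, so the earliest start is 10:00.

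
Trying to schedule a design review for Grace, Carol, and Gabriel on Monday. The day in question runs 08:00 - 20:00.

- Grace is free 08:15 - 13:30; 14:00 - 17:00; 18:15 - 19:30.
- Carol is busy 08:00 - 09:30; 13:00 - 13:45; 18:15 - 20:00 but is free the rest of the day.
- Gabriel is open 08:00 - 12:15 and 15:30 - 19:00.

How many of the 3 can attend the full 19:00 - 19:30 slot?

1

Grace free: 08:15-13:30, 14:00-17:00, 18:15-19:30.
Carol free: 09:30-13:00, 13:45-18:15 (invert busy blocks within the working day).
Gabriel free: 08:00-12:15, 15:30-19:00.
Grace can make the full 19:00-19:30 slot — that's 1.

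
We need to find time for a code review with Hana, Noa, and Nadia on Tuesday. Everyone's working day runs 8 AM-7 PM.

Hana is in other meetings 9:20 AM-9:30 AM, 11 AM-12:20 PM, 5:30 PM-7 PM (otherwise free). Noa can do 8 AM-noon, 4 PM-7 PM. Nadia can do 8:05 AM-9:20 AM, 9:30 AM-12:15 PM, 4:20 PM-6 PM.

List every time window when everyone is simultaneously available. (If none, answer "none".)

Hana free: 08:00-09:20, 09:30-11:00, 12:20-17:30 (invert busy blocks within the working day).
Noa free: 08:00-12:00, 16:00-19:00.
Nadia free: 08:05-09:20, 09:30-12:15, 16:20-18:00.
Hana ∩ Noa: 08:00-09:20, 09:30-11:00, 16:00-17:30.
Hana ∩ Noa ∩ Nadia: 08:05-09:20, 09:30-11:00, 16:20-17:30.

08:05-09:20, 09:30-11:00, 16:20-17:30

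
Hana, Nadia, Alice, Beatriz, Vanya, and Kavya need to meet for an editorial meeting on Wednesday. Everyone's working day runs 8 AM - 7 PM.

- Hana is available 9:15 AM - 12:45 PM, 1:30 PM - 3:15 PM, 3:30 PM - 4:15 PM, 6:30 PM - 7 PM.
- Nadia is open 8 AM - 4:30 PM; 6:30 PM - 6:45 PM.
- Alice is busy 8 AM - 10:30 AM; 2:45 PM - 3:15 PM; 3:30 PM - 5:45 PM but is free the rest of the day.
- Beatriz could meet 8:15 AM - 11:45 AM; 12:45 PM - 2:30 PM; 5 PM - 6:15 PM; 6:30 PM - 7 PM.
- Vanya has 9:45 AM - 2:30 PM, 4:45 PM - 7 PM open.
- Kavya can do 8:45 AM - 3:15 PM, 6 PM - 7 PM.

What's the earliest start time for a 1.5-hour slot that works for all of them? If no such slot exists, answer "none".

none

Hana free: 09:15-12:45, 13:30-15:15, 15:30-16:15, 18:30-19:00.
Nadia free: 08:00-16:30, 18:30-18:45.
Alice free: 10:30-14:45, 15:15-15:30, 17:45-19:00 (invert busy blocks within the working day).
Beatriz free: 08:15-11:45, 12:45-14:30, 17:00-18:15, 18:30-19:00.
Vanya free: 09:45-14:30, 16:45-19:00.
Kavya free: 08:45-15:15, 18:00-19:00.
Hana ∩ Nadia: 09:15-12:45, 13:30-15:15, 15:30-16:15, 18:30-18:45.
Hana ∩ Nadia ∩ Alice: 10:30-12:45, 13:30-14:45, 18:30-18:45.
Hana ∩ Nadia ∩ Alice ∩ Beatriz: 10:30-11:45, 13:30-14:30, 18:30-18:45.
Hana ∩ Nadia ∩ Alice ∩ Beatriz ∩ Vanya: 10:30-11:45, 13:30-14:30, 18:30-18:45.
Hana ∩ Nadia ∩ Alice ∩ Beatriz ∩ Vanya ∩ Kavya: 10:30-11:45, 13:30-14:30, 18:30-18:45.
Those are the intersection windows.
No common window is at least 90 minutes long.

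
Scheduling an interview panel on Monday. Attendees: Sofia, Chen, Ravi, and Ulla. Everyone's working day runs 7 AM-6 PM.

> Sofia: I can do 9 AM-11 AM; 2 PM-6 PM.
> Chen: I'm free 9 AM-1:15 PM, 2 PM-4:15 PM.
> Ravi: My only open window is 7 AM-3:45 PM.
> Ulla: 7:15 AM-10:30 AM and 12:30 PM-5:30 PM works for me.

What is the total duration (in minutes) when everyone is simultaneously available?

195

Sofia ∩ Chen: 09:00-11:00, 14:00-16:15.
Sofia ∩ Chen ∩ Ravi: 09:00-11:00, 14:00-15:45.
Sofia ∩ Chen ∩ Ravi ∩ Ulla: 09:00-10:30, 14:00-15:45.
Summing the common windows: 90 + 105 = 195 minutes.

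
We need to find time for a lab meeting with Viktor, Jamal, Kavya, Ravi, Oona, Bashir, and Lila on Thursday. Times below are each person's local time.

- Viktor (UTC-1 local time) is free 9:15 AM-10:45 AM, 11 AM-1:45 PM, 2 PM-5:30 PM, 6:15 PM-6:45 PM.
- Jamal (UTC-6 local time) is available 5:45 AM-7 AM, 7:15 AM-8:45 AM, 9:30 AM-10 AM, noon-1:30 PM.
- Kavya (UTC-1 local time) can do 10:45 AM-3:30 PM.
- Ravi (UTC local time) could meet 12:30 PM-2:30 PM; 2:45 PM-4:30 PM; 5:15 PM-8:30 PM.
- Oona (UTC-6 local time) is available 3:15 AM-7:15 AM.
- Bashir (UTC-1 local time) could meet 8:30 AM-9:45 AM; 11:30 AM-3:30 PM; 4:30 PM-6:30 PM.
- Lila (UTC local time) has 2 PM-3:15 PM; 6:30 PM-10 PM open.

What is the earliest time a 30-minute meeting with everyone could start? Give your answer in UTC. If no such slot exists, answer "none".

Viktor in UTC: 10:15-11:45, 12:00-14:45, 15:00-18:30, 19:15-19:45 (add 1h to convert from UTC-1).
Jamal in UTC: 11:45-13:00, 13:15-14:45, 15:30-16:00, 18:00-19:30 (add 6h to convert from UTC-6).
Kavya in UTC: 11:45-16:30 (add 1h to convert from UTC-1).
Ravi in UTC: 12:30-14:30, 14:45-16:30, 17:15-20:30.
Oona in UTC: 09:15-13:15 (add 6h to convert from UTC-6).
Bashir in UTC: 09:30-10:45, 12:30-16:30, 17:30-19:30 (add 1h to convert from UTC-1).
Lila in UTC: 14:00-15:15, 18:30-22:00.
Viktor ∩ Jamal: 12:00-13:00, 13:15-14:45, 15:30-16:00, 18:00-18:30, 19:15-19:30.
Viktor ∩ Jamal ∩ Kavya: 12:00-13:00, 13:15-14:45, 15:30-16:00.
Viktor ∩ Jamal ∩ Kavya ∩ Ravi: 12:30-13:00, 13:15-14:30, 15:30-16:00.
Viktor ∩ Jamal ∩ Kavya ∩ Ravi ∩ Oona: 12:30-13:00.
Viktor ∩ Jamal ∩ Kavya ∩ Ravi ∩ Oona ∩ Bashir: 12:30-13:00.
Viktor ∩ Jamal ∩ Kavya ∩ Ravi ∩ Oona ∩ Bashir ∩ Lila: ∅.
There is no time when everyone is free.
No common window is at least 30 minutes long.

none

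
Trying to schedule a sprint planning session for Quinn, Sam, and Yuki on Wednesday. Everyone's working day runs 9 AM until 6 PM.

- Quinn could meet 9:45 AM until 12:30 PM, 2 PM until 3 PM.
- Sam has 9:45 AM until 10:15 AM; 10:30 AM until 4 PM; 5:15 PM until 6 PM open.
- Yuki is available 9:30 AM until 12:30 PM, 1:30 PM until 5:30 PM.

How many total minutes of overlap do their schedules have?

Quinn ∩ Sam: 09:45-10:15, 10:30-12:30, 14:00-15:00.
Quinn ∩ Sam ∩ Yuki: 09:45-10:15, 10:30-12:30, 14:00-15:00.
Summing the common windows: 30 + 120 + 60 = 210 minutes.

210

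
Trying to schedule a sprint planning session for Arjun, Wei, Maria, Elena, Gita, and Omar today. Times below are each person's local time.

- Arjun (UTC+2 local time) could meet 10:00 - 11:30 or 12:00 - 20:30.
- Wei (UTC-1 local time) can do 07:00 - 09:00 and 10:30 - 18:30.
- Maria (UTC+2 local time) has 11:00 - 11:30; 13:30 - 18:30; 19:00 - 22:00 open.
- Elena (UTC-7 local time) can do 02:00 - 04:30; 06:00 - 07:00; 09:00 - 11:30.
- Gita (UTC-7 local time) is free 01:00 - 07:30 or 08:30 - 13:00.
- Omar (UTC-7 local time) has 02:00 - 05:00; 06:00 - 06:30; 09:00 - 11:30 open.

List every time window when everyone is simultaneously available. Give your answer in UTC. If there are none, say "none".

09:00-09:30, 13:00-13:30, 16:00-16:30, 17:00-18:30

Arjun in UTC: 08:00-09:30, 10:00-18:30 (subtract 2h to convert from UTC+2).
Wei in UTC: 08:00-10:00, 11:30-19:30 (add 1h to convert from UTC-1).
Maria in UTC: 09:00-09:30, 11:30-16:30, 17:00-20:00 (subtract 2h to convert from UTC+2).
Elena in UTC: 09:00-11:30, 13:00-14:00, 16:00-18:30 (add 7h to convert from UTC-7).
Gita in UTC: 08:00-14:30, 15:30-20:00 (add 7h to convert from UTC-7).
Omar in UTC: 09:00-12:00, 13:00-13:30, 16:00-18:30 (add 7h to convert from UTC-7).
Arjun ∩ Wei: 08:00-09:30, 11:30-18:30.
Arjun ∩ Wei ∩ Maria: 09:00-09:30, 11:30-16:30, 17:00-18:30.
Arjun ∩ Wei ∩ Maria ∩ Elena: 09:00-09:30, 13:00-14:00, 16:00-16:30, 17:00-18:30.
Arjun ∩ Wei ∩ Maria ∩ Elena ∩ Gita: 09:00-09:30, 13:00-14:00, 16:00-16:30, 17:00-18:30.
Arjun ∩ Wei ∩ Maria ∩ Elena ∩ Gita ∩ Omar: 09:00-09:30, 13:00-13:30, 16:00-16:30, 17:00-18:30.
Those are the intersection windows.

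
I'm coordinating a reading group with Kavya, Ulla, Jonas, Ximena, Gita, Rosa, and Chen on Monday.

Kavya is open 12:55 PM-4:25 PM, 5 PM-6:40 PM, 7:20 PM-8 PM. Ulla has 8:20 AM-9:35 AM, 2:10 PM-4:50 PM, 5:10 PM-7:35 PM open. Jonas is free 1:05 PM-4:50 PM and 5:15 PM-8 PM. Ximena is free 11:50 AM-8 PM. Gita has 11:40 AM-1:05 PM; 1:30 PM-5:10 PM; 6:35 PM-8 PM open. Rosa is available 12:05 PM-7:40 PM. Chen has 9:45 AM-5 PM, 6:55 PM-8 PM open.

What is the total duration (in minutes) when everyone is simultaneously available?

Kavya ∩ Ulla: 14:10-16:25, 17:10-18:40, 19:20-19:35.
Kavya ∩ Ulla ∩ Jonas: 14:10-16:25, 17:15-18:40, 19:20-19:35.
Kavya ∩ Ulla ∩ Jonas ∩ Ximena: 14:10-16:25, 17:15-18:40, 19:20-19:35.
Kavya ∩ Ulla ∩ Jonas ∩ Ximena ∩ Gita: 14:10-16:25, 18:35-18:40, 19:20-19:35.
Kavya ∩ Ulla ∩ Jonas ∩ Ximena ∩ Gita ∩ Rosa: 14:10-16:25, 18:35-18:40, 19:20-19:35.
Kavya ∩ Ulla ∩ Jonas ∩ Ximena ∩ Gita ∩ Rosa ∩ Chen: 14:10-16:25, 19:20-19:35.
Summing the common windows: 135 + 15 = 150 minutes.

150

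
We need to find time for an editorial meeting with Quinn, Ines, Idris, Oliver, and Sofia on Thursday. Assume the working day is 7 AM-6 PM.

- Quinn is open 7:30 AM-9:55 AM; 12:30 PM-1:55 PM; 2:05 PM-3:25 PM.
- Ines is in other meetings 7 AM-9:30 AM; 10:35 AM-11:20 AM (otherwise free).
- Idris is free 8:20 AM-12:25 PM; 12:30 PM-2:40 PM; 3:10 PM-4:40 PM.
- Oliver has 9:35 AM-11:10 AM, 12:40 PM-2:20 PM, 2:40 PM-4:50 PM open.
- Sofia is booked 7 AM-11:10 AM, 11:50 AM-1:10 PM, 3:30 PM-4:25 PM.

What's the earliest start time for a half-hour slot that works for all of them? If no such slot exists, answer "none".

13:10

Quinn free: 07:30-09:55, 12:30-13:55, 14:05-15:25.
Ines free: 09:30-10:35, 11:20-18:00 (invert busy blocks within the working day).
Idris free: 08:20-12:25, 12:30-14:40, 15:10-16:40.
Oliver free: 09:35-11:10, 12:40-14:20, 14:40-16:50.
Sofia free: 11:10-11:50, 13:10-15:30, 16:25-18:00 (invert busy blocks within the working day).
Quinn ∩ Ines: 09:30-09:55, 12:30-13:55, 14:05-15:25.
Quinn ∩ Ines ∩ Idris: 09:30-09:55, 12:30-13:55, 14:05-14:40, 15:10-15:25.
Quinn ∩ Ines ∩ Idris ∩ Oliver: 09:35-09:55, 12:40-13:55, 14:05-14:20, 15:10-15:25.
Quinn ∩ Ines ∩ Idris ∩ Oliver ∩ Sofia: 13:10-13:55, 14:05-14:20, 15:10-15:25.
The first common window of at least 30 minutes is 13:10-13:55, so the earliest start is 13:10.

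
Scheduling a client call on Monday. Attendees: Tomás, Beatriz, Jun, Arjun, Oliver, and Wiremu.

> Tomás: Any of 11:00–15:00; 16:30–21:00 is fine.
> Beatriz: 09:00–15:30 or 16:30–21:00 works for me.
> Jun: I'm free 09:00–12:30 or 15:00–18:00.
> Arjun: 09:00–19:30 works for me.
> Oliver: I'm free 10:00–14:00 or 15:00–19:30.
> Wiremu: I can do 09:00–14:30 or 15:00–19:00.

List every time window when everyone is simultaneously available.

11:00-12:30, 16:30-18:00

Tomás ∩ Beatriz: 11:00-15:00, 16:30-21:00.
Tomás ∩ Beatriz ∩ Jun: 11:00-12:30, 16:30-18:00.
Tomás ∩ Beatriz ∩ Jun ∩ Arjun: 11:00-12:30, 16:30-18:00.
Tomás ∩ Beatriz ∩ Jun ∩ Arjun ∩ Oliver: 11:00-12:30, 16:30-18:00.
Tomás ∩ Beatriz ∩ Jun ∩ Arjun ∩ Oliver ∩ Wiremu: 11:00-12:30, 16:30-18:00.
So the common availability across everyone is 11:00-12:30, 16:30-18:00.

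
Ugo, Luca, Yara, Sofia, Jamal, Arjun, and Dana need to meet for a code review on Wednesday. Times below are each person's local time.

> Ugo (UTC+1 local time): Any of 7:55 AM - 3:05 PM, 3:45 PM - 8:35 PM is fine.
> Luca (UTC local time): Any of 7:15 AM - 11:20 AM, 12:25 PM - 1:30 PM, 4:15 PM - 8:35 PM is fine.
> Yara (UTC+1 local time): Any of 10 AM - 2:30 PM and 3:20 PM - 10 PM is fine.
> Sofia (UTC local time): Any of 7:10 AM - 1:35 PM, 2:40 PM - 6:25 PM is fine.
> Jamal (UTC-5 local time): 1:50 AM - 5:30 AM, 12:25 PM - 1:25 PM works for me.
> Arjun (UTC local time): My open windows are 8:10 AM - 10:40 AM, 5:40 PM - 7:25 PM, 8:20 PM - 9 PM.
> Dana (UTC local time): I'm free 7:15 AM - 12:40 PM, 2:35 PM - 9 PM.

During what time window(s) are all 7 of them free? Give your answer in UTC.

09:00-10:30, 17:40-18:25

Ugo in UTC: 06:55-14:05, 14:45-19:35 (subtract 1h to convert from UTC+1).
Luca in UTC: 07:15-11:20, 12:25-13:30, 16:15-20:35.
Yara in UTC: 09:00-13:30, 14:20-21:00 (subtract 1h to convert from UTC+1).
Sofia in UTC: 07:10-13:35, 14:40-18:25.
Jamal in UTC: 06:50-10:30, 17:25-18:25 (add 5h to convert from UTC-5).
Arjun in UTC: 08:10-10:40, 17:40-19:25, 20:20-21:00.
Dana in UTC: 07:15-12:40, 14:35-21:00.
Ugo ∩ Luca: 07:15-11:20, 12:25-13:30, 16:15-19:35.
Ugo ∩ Luca ∩ Yara: 09:00-11:20, 12:25-13:30, 16:15-19:35.
Ugo ∩ Luca ∩ Yara ∩ Sofia: 09:00-11:20, 12:25-13:30, 16:15-18:25.
Ugo ∩ Luca ∩ Yara ∩ Sofia ∩ Jamal: 09:00-10:30, 17:25-18:25.
Ugo ∩ Luca ∩ Yara ∩ Sofia ∩ Jamal ∩ Arjun: 09:00-10:30, 17:40-18:25.
Ugo ∩ Luca ∩ Yara ∩ Sofia ∩ Jamal ∩ Arjun ∩ Dana: 09:00-10:30, 17:40-18:25.
So the common availability across everyone is 09:00-10:30, 17:40-18:25.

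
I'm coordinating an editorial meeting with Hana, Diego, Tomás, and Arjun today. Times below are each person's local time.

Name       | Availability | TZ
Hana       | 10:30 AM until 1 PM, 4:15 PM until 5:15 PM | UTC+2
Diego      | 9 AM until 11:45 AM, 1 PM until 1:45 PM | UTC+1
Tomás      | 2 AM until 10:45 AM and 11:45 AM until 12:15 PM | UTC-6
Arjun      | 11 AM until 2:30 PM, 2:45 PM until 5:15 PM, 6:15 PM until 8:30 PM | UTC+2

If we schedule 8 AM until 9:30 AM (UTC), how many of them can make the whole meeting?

2

Hana in UTC: 08:30-11:00, 14:15-15:15 (subtract 2h to convert from UTC+2).
Diego in UTC: 08:00-10:45, 12:00-12:45 (subtract 1h to convert from UTC+1).
Tomás in UTC: 08:00-16:45, 17:45-18:15 (add 6h to convert from UTC-6).
Arjun in UTC: 09:00-12:30, 12:45-15:15, 16:15-18:30 (subtract 2h to convert from UTC+2).
Diego and Tomás can make the full 08:00-09:30 slot — that's 2.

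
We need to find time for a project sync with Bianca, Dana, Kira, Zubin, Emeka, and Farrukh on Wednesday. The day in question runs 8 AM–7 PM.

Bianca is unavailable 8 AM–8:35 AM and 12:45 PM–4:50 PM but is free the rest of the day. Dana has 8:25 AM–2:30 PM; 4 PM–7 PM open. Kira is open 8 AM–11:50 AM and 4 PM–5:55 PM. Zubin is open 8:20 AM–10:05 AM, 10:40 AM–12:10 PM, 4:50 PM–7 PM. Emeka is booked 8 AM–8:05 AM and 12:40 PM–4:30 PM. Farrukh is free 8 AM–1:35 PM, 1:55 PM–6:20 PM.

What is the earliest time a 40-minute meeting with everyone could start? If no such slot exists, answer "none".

Bianca free: 08:35-12:45, 16:50-19:00 (invert busy blocks within the working day).
Dana free: 08:25-14:30, 16:00-19:00.
Kira free: 08:00-11:50, 16:00-17:55.
Zubin free: 08:20-10:05, 10:40-12:10, 16:50-19:00.
Emeka free: 08:05-12:40, 16:30-19:00 (invert busy blocks within the working day).
Farrukh free: 08:00-13:35, 13:55-18:20.
Bianca ∩ Dana: 08:35-12:45, 16:50-19:00.
Bianca ∩ Dana ∩ Kira: 08:35-11:50, 16:50-17:55.
Bianca ∩ Dana ∩ Kira ∩ Zubin: 08:35-10:05, 10:40-11:50, 16:50-17:55.
Bianca ∩ Dana ∩ Kira ∩ Zubin ∩ Emeka: 08:35-10:05, 10:40-11:50, 16:50-17:55.
Bianca ∩ Dana ∩ Kira ∩ Zubin ∩ Emeka ∩ Farrukh: 08:35-10:05, 10:40-11:50, 16:50-17:55.
So the common availability across everyone is 08:35-10:05, 10:40-11:50, 16:50-17:55.
The first common window of at least 40 minutes is 08:35-10:05, so the earliest start is 08:35.

08:35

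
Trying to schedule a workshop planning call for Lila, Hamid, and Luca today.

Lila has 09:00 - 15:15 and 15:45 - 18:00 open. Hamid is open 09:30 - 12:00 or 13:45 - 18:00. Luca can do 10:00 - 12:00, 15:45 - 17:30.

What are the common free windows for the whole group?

10:00-12:00, 15:45-17:30

Lila ∩ Hamid: 09:30-12:00, 13:45-15:15, 15:45-18:00.
Lila ∩ Hamid ∩ Luca: 10:00-12:00, 15:45-17:30.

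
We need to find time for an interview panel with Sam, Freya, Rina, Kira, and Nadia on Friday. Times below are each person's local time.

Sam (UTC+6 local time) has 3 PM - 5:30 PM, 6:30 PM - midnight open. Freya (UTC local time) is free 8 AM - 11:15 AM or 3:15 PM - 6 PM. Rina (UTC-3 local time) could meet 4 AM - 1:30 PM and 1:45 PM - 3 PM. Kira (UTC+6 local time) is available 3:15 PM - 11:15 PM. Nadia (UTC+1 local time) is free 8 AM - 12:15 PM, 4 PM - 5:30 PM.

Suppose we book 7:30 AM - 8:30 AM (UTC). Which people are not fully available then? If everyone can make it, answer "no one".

Sam in UTC: 09:00-11:30, 12:30-18:00 (subtract 6h to convert from UTC+6).
Freya in UTC: 08:00-11:15, 15:15-18:00.
Rina in UTC: 07:00-16:30, 16:45-18:00 (add 3h to convert from UTC-3).
Kira in UTC: 09:15-17:15 (subtract 6h to convert from UTC+6).
Nadia in UTC: 07:00-11:15, 15:00-16:30 (subtract 1h to convert from UTC+1).
Sam: not fully free for 07:30-08:30. Freya: not fully free for 07:30-08:30. Rina: free for 07:30-08:30. Kira: not fully free for 07:30-08:30. Nadia: free for 07:30-08:30.

Freya, Kira, Sam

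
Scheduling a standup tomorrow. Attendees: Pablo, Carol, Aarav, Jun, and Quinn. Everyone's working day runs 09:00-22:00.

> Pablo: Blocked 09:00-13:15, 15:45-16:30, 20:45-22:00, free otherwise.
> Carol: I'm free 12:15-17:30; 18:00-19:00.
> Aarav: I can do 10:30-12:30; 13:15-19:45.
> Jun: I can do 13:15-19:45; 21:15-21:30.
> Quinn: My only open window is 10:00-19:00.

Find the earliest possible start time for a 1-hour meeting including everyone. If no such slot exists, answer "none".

13:15

Pablo free: 13:15-15:45, 16:30-20:45 (invert busy blocks within the working day).
Carol free: 12:15-17:30, 18:00-19:00.
Aarav free: 10:30-12:30, 13:15-19:45.
Jun free: 13:15-19:45, 21:15-21:30.
Quinn free: 10:00-19:00.
Pablo ∩ Carol: 13:15-15:45, 16:30-17:30, 18:00-19:00.
Pablo ∩ Carol ∩ Aarav: 13:15-15:45, 16:30-17:30, 18:00-19:00.
Pablo ∩ Carol ∩ Aarav ∩ Jun: 13:15-15:45, 16:30-17:30, 18:00-19:00.
Pablo ∩ Carol ∩ Aarav ∩ Jun ∩ Quinn: 13:15-15:45, 16:30-17:30, 18:00-19:00.
The first common window of at least 60 minutes is 13:15-15:45, so the earliest start is 13:15.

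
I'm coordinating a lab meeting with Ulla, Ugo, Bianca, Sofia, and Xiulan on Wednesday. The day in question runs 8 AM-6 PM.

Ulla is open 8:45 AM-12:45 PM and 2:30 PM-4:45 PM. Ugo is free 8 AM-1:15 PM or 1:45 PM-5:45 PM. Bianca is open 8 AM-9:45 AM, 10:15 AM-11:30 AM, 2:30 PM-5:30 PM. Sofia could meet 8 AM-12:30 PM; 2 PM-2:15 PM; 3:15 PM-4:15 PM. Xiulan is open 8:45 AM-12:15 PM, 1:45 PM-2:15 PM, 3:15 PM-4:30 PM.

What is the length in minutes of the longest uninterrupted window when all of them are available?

Ulla ∩ Ugo: 08:45-12:45, 14:30-16:45.
Ulla ∩ Ugo ∩ Bianca: 08:45-09:45, 10:15-11:30, 14:30-16:45.
Ulla ∩ Ugo ∩ Bianca ∩ Sofia: 08:45-09:45, 10:15-11:30, 15:15-16:15.
Ulla ∩ Ugo ∩ Bianca ∩ Sofia ∩ Xiulan: 08:45-09:45, 10:15-11:30, 15:15-16:15.
The longest is 10:15-11:30 at 75 minutes.

75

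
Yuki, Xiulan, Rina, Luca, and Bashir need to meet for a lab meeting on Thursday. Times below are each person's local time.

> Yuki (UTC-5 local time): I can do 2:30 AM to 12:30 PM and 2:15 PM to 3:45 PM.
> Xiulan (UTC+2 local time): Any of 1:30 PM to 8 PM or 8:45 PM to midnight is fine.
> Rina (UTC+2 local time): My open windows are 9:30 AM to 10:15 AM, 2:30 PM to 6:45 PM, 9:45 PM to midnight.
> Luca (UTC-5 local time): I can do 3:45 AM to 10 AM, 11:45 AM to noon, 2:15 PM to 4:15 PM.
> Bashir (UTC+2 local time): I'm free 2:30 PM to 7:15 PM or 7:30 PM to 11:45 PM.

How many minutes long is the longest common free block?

Yuki in UTC: 07:30-17:30, 19:15-20:45 (add 5h to convert from UTC-5).
Xiulan in UTC: 11:30-18:00, 18:45-22:00 (subtract 2h to convert from UTC+2).
Rina in UTC: 07:30-08:15, 12:30-16:45, 19:45-22:00 (subtract 2h to convert from UTC+2).
Luca in UTC: 08:45-15:00, 16:45-17:00, 19:15-21:15 (add 5h to convert from UTC-5).
Bashir in UTC: 12:30-17:15, 17:30-21:45 (subtract 2h to convert from UTC+2).
Yuki ∩ Xiulan: 11:30-17:30, 19:15-20:45.
Yuki ∩ Xiulan ∩ Rina: 12:30-16:45, 19:45-20:45.
Yuki ∩ Xiulan ∩ Rina ∩ Luca: 12:30-15:00, 19:45-20:45.
Yuki ∩ Xiulan ∩ Rina ∩ Luca ∩ Bashir: 12:30-15:00, 19:45-20:45.
Those are the intersection windows.
The longest is 12:30-15:00 at 150 minutes.

150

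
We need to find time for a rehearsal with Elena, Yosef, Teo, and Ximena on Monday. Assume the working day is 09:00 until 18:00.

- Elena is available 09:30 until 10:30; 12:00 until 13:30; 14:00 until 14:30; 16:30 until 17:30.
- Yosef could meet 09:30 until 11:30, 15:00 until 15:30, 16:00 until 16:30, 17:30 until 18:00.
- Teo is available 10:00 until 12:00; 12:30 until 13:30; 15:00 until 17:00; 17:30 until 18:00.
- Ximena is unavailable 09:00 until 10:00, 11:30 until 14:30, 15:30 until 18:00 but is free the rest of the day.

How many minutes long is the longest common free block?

Elena free: 09:30-10:30, 12:00-13:30, 14:00-14:30, 16:30-17:30.
Yosef free: 09:30-11:30, 15:00-15:30, 16:00-16:30, 17:30-18:00.
Teo free: 10:00-12:00, 12:30-13:30, 15:00-17:00, 17:30-18:00.
Ximena free: 10:00-11:30, 14:30-15:30 (invert busy blocks within the working day).
Elena ∩ Yosef: 09:30-10:30.
Elena ∩ Yosef ∩ Teo: 10:00-10:30.
Elena ∩ Yosef ∩ Teo ∩ Ximena: 10:00-10:30.
The longest is 10:00-10:30 at 30 minutes.

30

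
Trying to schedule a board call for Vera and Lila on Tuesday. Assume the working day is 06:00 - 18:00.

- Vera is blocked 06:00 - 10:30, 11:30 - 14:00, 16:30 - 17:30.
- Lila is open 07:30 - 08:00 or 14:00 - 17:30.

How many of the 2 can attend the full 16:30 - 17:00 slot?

1

Vera free: 10:30-11:30, 14:00-16:30, 17:30-18:00 (invert busy blocks within the working day).
Lila free: 07:30-08:00, 14:00-17:30.
Lila can make the full 16:30-17:00 slot — that's 1.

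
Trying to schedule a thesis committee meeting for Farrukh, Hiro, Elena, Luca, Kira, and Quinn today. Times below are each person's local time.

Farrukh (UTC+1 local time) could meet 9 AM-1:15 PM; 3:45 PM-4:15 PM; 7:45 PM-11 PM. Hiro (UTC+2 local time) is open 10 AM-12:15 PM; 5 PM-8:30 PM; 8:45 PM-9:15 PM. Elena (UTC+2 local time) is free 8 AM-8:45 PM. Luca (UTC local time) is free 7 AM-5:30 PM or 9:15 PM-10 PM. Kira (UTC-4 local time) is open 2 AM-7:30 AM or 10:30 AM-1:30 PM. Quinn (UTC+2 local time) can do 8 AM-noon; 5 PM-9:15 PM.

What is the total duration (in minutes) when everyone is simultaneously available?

Farrukh in UTC: 08:00-12:15, 14:45-15:15, 18:45-22:00 (subtract 1h to convert from UTC+1).
Hiro in UTC: 08:00-10:15, 15:00-18:30, 18:45-19:15 (subtract 2h to convert from UTC+2).
Elena in UTC: 06:00-18:45 (subtract 2h to convert from UTC+2).
Luca in UTC: 07:00-17:30, 21:15-22:00.
Kira in UTC: 06:00-11:30, 14:30-17:30 (add 4h to convert from UTC-4).
Quinn in UTC: 06:00-10:00, 15:00-19:15 (subtract 2h to convert from UTC+2).
Farrukh ∩ Hiro: 08:00-10:15, 15:00-15:15, 18:45-19:15.
Farrukh ∩ Hiro ∩ Elena: 08:00-10:15, 15:00-15:15.
Farrukh ∩ Hiro ∩ Elena ∩ Luca: 08:00-10:15, 15:00-15:15.
Farrukh ∩ Hiro ∩ Elena ∩ Luca ∩ Kira: 08:00-10:15, 15:00-15:15.
Farrukh ∩ Hiro ∩ Elena ∩ Luca ∩ Kira ∩ Quinn: 08:00-10:00, 15:00-15:15.
So the common availability across everyone is 08:00-10:00, 15:00-15:15.
Summing the common windows: 120 + 15 = 135 minutes.

135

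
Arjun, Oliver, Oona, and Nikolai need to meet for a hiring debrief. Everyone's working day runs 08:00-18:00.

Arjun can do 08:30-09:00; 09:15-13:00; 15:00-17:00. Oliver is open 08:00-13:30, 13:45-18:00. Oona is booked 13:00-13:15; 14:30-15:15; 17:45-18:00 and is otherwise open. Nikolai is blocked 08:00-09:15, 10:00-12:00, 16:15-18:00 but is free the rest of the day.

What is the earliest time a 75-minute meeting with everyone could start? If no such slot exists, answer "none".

Arjun free: 08:30-09:00, 09:15-13:00, 15:00-17:00.
Oliver free: 08:00-13:30, 13:45-18:00.
Oona free: 08:00-13:00, 13:15-14:30, 15:15-17:45 (invert busy blocks within the working day).
Nikolai free: 09:15-10:00, 12:00-16:15 (invert busy blocks within the working day).
Arjun ∩ Oliver: 08:30-09:00, 09:15-13:00, 15:00-17:00.
Arjun ∩ Oliver ∩ Oona: 08:30-09:00, 09:15-13:00, 15:15-17:00.
Arjun ∩ Oliver ∩ Oona ∩ Nikolai: 09:15-10:00, 12:00-13:00, 15:15-16:15.
No common window is at least 75 minutes long.

none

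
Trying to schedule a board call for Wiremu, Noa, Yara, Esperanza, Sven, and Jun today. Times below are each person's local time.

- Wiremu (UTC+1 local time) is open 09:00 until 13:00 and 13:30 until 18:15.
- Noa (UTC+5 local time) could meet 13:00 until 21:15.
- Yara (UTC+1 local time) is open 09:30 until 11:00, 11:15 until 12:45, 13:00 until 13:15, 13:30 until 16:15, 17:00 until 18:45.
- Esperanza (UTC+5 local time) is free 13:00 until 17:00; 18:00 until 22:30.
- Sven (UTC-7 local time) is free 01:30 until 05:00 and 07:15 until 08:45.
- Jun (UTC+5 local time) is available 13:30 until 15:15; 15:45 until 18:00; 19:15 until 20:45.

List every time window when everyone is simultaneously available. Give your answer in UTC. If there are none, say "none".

Wiremu in UTC: 08:00-12:00, 12:30-17:15 (subtract 1h to convert from UTC+1).
Noa in UTC: 08:00-16:15 (subtract 5h to convert from UTC+5).
Yara in UTC: 08:30-10:00, 10:15-11:45, 12:00-12:15, 12:30-15:15, 16:00-17:45 (subtract 1h to convert from UTC+1).
Esperanza in UTC: 08:00-12:00, 13:00-17:30 (subtract 5h to convert from UTC+5).
Sven in UTC: 08:30-12:00, 14:15-15:45 (add 7h to convert from UTC-7).
Jun in UTC: 08:30-10:15, 10:45-13:00, 14:15-15:45 (subtract 5h to convert from UTC+5).
Wiremu ∩ Noa: 08:00-12:00, 12:30-16:15.
Wiremu ∩ Noa ∩ Yara: 08:30-10:00, 10:15-11:45, 12:30-15:15, 16:00-16:15.
Wiremu ∩ Noa ∩ Yara ∩ Esperanza: 08:30-10:00, 10:15-11:45, 13:00-15:15, 16:00-16:15.
Wiremu ∩ Noa ∩ Yara ∩ Esperanza ∩ Sven: 08:30-10:00, 10:15-11:45, 14:15-15:15.
Wiremu ∩ Noa ∩ Yara ∩ Esperanza ∩ Sven ∩ Jun: 08:30-10:00, 10:45-11:45, 14:15-15:15.

08:30-10:00, 10:45-11:45, 14:15-15:15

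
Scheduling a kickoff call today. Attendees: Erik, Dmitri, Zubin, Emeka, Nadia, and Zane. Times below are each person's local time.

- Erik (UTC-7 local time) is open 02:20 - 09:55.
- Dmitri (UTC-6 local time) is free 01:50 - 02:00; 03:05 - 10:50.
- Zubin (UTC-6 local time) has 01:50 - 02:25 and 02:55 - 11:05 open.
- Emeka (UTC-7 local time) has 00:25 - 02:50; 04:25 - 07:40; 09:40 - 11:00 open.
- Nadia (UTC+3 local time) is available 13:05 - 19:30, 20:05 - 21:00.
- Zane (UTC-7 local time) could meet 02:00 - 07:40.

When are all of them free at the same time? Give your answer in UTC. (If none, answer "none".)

Erik in UTC: 09:20-16:55 (add 7h to convert from UTC-7).
Dmitri in UTC: 07:50-08:00, 09:05-16:50 (add 6h to convert from UTC-6).
Zubin in UTC: 07:50-08:25, 08:55-17:05 (add 6h to convert from UTC-6).
Emeka in UTC: 07:25-09:50, 11:25-14:40, 16:40-18:00 (add 7h to convert from UTC-7).
Nadia in UTC: 10:05-16:30, 17:05-18:00 (subtract 3h to convert from UTC+3).
Zane in UTC: 09:00-14:40 (add 7h to convert from UTC-7).
Erik ∩ Dmitri: 09:20-16:50.
Erik ∩ Dmitri ∩ Zubin: 09:20-16:50.
Erik ∩ Dmitri ∩ Zubin ∩ Emeka: 09:20-09:50, 11:25-14:40, 16:40-16:50.
Erik ∩ Dmitri ∩ Zubin ∩ Emeka ∩ Nadia: 11:25-14:40.
Erik ∩ Dmitri ∩ Zubin ∩ Emeka ∩ Nadia ∩ Zane: 11:25-14:40.
So the common availability across everyone is 11:25-14:40.

11:25-14:40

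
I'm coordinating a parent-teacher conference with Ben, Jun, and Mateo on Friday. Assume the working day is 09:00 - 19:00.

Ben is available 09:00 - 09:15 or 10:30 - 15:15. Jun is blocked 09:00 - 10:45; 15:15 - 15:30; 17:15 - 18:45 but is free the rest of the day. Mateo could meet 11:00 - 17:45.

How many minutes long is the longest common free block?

255

Ben free: 09:00-09:15, 10:30-15:15.
Jun free: 10:45-15:15, 15:30-17:15, 18:45-19:00 (invert busy blocks within the working day).
Mateo free: 11:00-17:45.
Ben ∩ Jun: 10:45-15:15.
Ben ∩ Jun ∩ Mateo: 11:00-15:15.
So the common availability across everyone is 11:00-15:15.
The longest is 11:00-15:15 at 255 minutes.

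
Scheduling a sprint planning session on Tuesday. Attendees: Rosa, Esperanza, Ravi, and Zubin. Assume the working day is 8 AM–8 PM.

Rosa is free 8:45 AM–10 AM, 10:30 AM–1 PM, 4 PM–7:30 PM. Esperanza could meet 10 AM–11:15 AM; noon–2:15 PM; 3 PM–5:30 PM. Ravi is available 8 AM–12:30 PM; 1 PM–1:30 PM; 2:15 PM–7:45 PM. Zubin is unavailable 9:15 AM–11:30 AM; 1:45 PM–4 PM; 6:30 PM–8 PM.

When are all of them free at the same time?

12:00-12:30, 16:00-17:30

Rosa free: 08:45-10:00, 10:30-13:00, 16:00-19:30.
Esperanza free: 10:00-11:15, 12:00-14:15, 15:00-17:30.
Ravi free: 08:00-12:30, 13:00-13:30, 14:15-19:45.
Zubin free: 08:00-09:15, 11:30-13:45, 16:00-18:30 (invert busy blocks within the working day).
Rosa ∩ Esperanza: 10:30-11:15, 12:00-13:00, 16:00-17:30.
Rosa ∩ Esperanza ∩ Ravi: 10:30-11:15, 12:00-12:30, 16:00-17:30.
Rosa ∩ Esperanza ∩ Ravi ∩ Zubin: 12:00-12:30, 16:00-17:30.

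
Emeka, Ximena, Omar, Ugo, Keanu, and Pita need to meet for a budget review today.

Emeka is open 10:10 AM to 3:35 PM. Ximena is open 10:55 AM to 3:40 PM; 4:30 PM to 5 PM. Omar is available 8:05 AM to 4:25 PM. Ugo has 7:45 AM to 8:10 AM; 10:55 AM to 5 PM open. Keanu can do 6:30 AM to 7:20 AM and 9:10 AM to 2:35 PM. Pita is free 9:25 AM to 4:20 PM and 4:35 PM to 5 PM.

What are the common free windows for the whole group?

10:55-14:35

Emeka ∩ Ximena: 10:55-15:35.
Emeka ∩ Ximena ∩ Omar: 10:55-15:35.
Emeka ∩ Ximena ∩ Omar ∩ Ugo: 10:55-15:35.
Emeka ∩ Ximena ∩ Omar ∩ Ugo ∩ Keanu: 10:55-14:35.
Emeka ∩ Ximena ∩ Omar ∩ Ugo ∩ Keanu ∩ Pita: 10:55-14:35.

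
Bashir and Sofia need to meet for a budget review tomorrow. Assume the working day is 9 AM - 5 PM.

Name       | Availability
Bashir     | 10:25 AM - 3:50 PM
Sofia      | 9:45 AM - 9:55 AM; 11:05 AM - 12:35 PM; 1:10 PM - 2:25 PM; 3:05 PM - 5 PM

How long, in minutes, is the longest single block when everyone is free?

90

Bashir ∩ Sofia: 11:05-12:35, 13:10-14:25, 15:05-15:50.
The longest is 11:05-12:35 at 90 minutes.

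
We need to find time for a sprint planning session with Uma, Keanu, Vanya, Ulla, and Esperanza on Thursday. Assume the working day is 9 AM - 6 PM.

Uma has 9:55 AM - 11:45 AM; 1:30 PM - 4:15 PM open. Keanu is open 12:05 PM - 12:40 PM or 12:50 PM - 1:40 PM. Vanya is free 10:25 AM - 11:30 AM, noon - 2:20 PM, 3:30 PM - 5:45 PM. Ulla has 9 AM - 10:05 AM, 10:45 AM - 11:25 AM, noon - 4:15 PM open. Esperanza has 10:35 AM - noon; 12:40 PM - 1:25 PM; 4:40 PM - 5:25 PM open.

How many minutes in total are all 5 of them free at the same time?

0

Uma ∩ Keanu: 13:30-13:40.
Uma ∩ Keanu ∩ Vanya: 13:30-13:40.
Uma ∩ Keanu ∩ Vanya ∩ Ulla: 13:30-13:40.
Uma ∩ Keanu ∩ Vanya ∩ Ulla ∩ Esperanza: ∅.
There is no time when everyone is free.
There is no common window, so the total is 0 minutes.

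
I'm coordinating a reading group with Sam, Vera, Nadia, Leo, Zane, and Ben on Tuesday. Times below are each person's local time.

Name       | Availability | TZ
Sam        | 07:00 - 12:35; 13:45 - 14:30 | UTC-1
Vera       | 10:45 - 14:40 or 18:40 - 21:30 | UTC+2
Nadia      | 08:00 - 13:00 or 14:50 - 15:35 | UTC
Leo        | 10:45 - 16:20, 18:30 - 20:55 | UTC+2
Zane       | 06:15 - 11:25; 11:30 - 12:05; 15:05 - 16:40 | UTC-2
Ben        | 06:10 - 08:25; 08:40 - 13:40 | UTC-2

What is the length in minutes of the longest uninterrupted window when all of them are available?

120

Sam in UTC: 08:00-13:35, 14:45-15:30 (add 1h to convert from UTC-1).
Vera in UTC: 08:45-12:40, 16:40-19:30 (subtract 2h to convert from UTC+2).
Nadia in UTC: 08:00-13:00, 14:50-15:35.
Leo in UTC: 08:45-14:20, 16:30-18:55 (subtract 2h to convert from UTC+2).
Zane in UTC: 08:15-13:25, 13:30-14:05, 17:05-18:40 (add 2h to convert from UTC-2).
Ben in UTC: 08:10-10:25, 10:40-15:40 (add 2h to convert from UTC-2).
Sam ∩ Vera: 08:45-12:40.
Sam ∩ Vera ∩ Nadia: 08:45-12:40.
Sam ∩ Vera ∩ Nadia ∩ Leo: 08:45-12:40.
Sam ∩ Vera ∩ Nadia ∩ Leo ∩ Zane: 08:45-12:40.
Sam ∩ Vera ∩ Nadia ∩ Leo ∩ Zane ∩ Ben: 08:45-10:25, 10:40-12:40.
So the common availability across everyone is 08:45-10:25, 10:40-12:40.
The longest is 10:40-12:40 at 120 minutes.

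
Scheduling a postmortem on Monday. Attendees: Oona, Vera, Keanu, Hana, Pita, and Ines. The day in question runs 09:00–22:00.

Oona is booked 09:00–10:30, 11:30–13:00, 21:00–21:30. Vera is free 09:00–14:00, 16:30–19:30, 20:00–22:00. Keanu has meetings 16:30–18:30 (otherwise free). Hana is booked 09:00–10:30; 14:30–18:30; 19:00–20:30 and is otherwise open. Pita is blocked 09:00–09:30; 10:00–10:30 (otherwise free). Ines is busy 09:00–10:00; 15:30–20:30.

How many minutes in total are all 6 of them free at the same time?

Oona free: 10:30-11:30, 13:00-21:00, 21:30-22:00 (invert busy blocks within the working day).
Vera free: 09:00-14:00, 16:30-19:30, 20:00-22:00.
Keanu free: 09:00-16:30, 18:30-22:00 (invert busy blocks within the working day).
Hana free: 10:30-14:30, 18:30-19:00, 20:30-22:00 (invert busy blocks within the working day).
Pita free: 09:30-10:00, 10:30-22:00 (invert busy blocks within the working day).
Ines free: 10:00-15:30, 20:30-22:00 (invert busy blocks within the working day).
Oona ∩ Vera: 10:30-11:30, 13:00-14:00, 16:30-19:30, 20:00-21:00, 21:30-22:00.
Oona ∩ Vera ∩ Keanu: 10:30-11:30, 13:00-14:00, 18:30-19:30, 20:00-21:00, 21:30-22:00.
Oona ∩ Vera ∩ Keanu ∩ Hana: 10:30-11:30, 13:00-14:00, 18:30-19:00, 20:30-21:00, 21:30-22:00.
Oona ∩ Vera ∩ Keanu ∩ Hana ∩ Pita: 10:30-11:30, 13:00-14:00, 18:30-19:00, 20:30-21:00, 21:30-22:00.
Oona ∩ Vera ∩ Keanu ∩ Hana ∩ Pita ∩ Ines: 10:30-11:30, 13:00-14:00, 20:30-21:00, 21:30-22:00.
Summing the common windows: 60 + 60 + 30 + 30 = 180 minutes.

180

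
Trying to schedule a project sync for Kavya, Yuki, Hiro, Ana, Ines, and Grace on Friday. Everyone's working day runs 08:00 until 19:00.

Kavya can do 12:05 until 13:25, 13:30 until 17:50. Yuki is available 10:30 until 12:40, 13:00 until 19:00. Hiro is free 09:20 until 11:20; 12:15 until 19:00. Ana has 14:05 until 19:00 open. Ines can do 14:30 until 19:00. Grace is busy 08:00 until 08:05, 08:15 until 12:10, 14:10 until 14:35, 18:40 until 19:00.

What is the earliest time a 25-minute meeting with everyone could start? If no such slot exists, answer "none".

14:35

Kavya free: 12:05-13:25, 13:30-17:50.
Yuki free: 10:30-12:40, 13:00-19:00.
Hiro free: 09:20-11:20, 12:15-19:00.
Ana free: 14:05-19:00.
Ines free: 14:30-19:00.
Grace free: 08:05-08:15, 12:10-14:10, 14:35-18:40 (invert busy blocks within the working day).
Kavya ∩ Yuki: 12:05-12:40, 13:00-13:25, 13:30-17:50.
Kavya ∩ Yuki ∩ Hiro: 12:15-12:40, 13:00-13:25, 13:30-17:50.
Kavya ∩ Yuki ∩ Hiro ∩ Ana: 14:05-17:50.
Kavya ∩ Yuki ∩ Hiro ∩ Ana ∩ Ines: 14:30-17:50.
Kavya ∩ Yuki ∩ Hiro ∩ Ana ∩ Ines ∩ Grace: 14:35-17:50.
The first common window of at least 25 minutes is 14:35-17:50, so the earliest start is 14:35.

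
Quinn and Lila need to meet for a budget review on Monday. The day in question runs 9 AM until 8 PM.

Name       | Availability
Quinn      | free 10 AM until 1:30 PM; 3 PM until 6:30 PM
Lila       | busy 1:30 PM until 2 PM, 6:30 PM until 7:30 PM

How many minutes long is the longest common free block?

210

Quinn free: 10:00-13:30, 15:00-18:30.
Lila free: 09:00-13:30, 14:00-18:30, 19:30-20:00 (invert busy blocks within the working day).
Quinn ∩ Lila: 10:00-13:30, 15:00-18:30.
Those are the intersection windows.
The longest is 10:00-13:30 at 210 minutes.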